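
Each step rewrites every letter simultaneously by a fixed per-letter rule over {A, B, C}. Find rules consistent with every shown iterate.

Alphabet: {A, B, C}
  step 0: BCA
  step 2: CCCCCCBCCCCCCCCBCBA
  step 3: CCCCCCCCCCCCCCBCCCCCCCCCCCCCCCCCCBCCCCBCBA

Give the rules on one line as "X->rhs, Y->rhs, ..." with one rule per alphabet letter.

  step 2 ⇒ step 3: CCCCCCBCCCCCCCCBCBA ⇒ CC·CC·CC·CC·CC·CC·CCB·CC·CC·CC·CC·CC·CC·CC·CC·CCB·CC·CCB·CBA
    A ↦ CBA
    B ↦ CCB
    C ↦ CC

A->CBA, B->CCB, C->CC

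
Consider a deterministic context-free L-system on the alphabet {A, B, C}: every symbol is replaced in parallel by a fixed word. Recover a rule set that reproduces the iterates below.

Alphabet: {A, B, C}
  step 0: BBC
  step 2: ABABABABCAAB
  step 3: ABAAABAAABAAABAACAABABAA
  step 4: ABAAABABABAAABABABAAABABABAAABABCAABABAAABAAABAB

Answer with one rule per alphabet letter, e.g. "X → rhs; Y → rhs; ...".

  step 3 ⇒ step 4: ABAAABAAABAAABAACAABABAA ⇒ AB·AA·AB·AB·AB·AA·AB·AB·AB·AA·AB·AB·AB·AA·AB·AB·CA·AB·AB·AA·AB·AA·AB·AB
    A ↦ AB
    B ↦ AA
    C ↦ CA

A->AB, B->AA, C->CA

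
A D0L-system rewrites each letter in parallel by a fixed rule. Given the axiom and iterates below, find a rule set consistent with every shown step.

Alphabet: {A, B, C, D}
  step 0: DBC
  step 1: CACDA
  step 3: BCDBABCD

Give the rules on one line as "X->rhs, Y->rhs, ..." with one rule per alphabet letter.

  step 0 ⇒ step 1: DBC ⇒ CA·CD·A
    B ↦ CD
    C ↦ A
    D ↦ CA
    A ↦ B  (constrained at step 1)

A->B, B->CD, C->A, D->CA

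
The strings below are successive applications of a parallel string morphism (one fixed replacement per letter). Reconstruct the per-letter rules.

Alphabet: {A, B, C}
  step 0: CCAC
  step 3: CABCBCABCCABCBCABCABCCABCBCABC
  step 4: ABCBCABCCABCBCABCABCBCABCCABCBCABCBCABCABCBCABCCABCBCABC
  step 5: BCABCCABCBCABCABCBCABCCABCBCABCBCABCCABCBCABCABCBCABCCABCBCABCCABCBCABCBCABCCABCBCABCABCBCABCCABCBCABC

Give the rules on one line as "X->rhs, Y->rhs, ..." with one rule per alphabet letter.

  step 4 ⇒ step 5: ABCBCABCCABCBCABCABCBCABCCABCBCABCBCABCABCBCABCCABCBCABC ⇒ B·C·ABC·C·ABC·B·C·ABC·ABC·B·C·ABC·C·ABC·B·C·ABC·B·C·ABC·C·ABC·B·C·ABC·ABC·B·C·ABC·C·ABC·B·C·ABC·C·ABC·B·C·ABC·B·C·ABC·C·ABC·B·C·ABC·ABC·B·C·ABC·C·ABC·B·C·ABC
    A ↦ B
    B ↦ C
    C ↦ ABC

A->B, B->C, C->ABC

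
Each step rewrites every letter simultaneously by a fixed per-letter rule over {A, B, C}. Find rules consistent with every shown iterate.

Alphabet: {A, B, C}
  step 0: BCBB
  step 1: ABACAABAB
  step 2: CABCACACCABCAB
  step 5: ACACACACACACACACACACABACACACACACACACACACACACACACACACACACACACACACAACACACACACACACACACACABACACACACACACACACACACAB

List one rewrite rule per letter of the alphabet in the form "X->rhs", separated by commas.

  step 1 ⇒ step 2: ABACAABAB ⇒ C·AB·C·ACA·C·C·AB·C·AB
    A ↦ C
    B ↦ AB
    C ↦ ACA

A->C, B->AB, C->ACA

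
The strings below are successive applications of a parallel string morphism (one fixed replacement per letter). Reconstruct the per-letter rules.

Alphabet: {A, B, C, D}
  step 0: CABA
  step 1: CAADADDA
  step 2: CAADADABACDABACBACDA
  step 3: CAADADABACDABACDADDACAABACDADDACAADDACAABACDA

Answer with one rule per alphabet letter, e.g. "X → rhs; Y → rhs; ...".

A->DA, B->D, C->CAA, D->BAC

  step 2 ⇒ step 3: CAADADABACDABACBACDA ⇒ CAA·DA·DA·BAC·DA·BAC·DA·D·DA·CAA·BAC·DA·D·DA·CAA·D·DA·CAA·BAC·DA
    A ↦ DA
    B ↦ D
    C ↦ CAA
    D ↦ BAC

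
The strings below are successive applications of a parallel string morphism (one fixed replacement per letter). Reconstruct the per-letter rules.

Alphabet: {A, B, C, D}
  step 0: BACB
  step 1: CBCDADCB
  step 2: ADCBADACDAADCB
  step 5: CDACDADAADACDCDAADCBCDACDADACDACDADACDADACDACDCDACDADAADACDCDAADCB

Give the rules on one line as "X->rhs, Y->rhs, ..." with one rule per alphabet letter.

  step 1 ⇒ step 2: CBCDADCB ⇒ AD·CB·AD·A·CD·A·AD·CB
    A ↦ CD
    B ↦ CB
    C ↦ AD
    D ↦ A

A->CD, B->CB, C->AD, D->A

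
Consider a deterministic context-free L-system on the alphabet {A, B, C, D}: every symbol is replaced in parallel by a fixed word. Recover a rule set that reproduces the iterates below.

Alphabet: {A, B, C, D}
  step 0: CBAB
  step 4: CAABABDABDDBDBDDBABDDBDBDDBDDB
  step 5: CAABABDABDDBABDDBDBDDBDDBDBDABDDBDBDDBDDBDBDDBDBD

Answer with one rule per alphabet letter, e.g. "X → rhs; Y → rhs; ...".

  step 4 ⇒ step 5: CAABABDABDDBDBDDBABDDBDBDDBDDB ⇒ CA·AB·AB·D·AB·D·DB·AB·D·DB·DB·D·DB·D·DB·DB·D·AB·D·DB·DB·D·DB·D·DB·DB·D·DB·DB·D
    A ↦ AB
    B ↦ D
    C ↦ CA
    D ↦ DB

A->AB, B->D, C->CA, D->DB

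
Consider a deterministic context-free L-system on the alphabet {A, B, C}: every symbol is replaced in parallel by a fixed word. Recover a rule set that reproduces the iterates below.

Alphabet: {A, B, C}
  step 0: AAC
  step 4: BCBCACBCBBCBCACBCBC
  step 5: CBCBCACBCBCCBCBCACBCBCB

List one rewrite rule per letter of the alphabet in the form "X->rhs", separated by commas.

A->CAC, B->C, C->B

  step 4 ⇒ step 5: BCBCACBCBBCBCACBCBC ⇒ C·B·C·B·CAC·B·C·B·C·C·B·C·B·CAC·B·C·B·C·B
    A ↦ CAC
    B ↦ C
    C ↦ B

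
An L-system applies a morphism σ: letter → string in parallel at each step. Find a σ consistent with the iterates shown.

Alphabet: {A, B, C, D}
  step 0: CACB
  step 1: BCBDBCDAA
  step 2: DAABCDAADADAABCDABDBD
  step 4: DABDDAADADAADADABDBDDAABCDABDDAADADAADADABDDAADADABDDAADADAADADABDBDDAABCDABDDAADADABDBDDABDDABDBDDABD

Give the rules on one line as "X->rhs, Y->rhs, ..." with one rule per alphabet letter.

A->BD, B->DAA, C->BC, D->DA

  step 1 ⇒ step 2: BCBDBCDAA ⇒ DAA·BC·DAA·DA·DAA·BC·DA·BD·BD
    A ↦ BD
    B ↦ DAA
    C ↦ BC
    D ↦ DA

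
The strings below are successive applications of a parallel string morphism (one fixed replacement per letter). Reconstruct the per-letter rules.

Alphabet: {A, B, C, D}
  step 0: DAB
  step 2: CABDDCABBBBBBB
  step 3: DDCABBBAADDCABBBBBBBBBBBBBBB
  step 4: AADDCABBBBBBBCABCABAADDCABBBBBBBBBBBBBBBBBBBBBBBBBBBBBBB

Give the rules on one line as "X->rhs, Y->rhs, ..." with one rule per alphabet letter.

A->CAB, B->BB, C->DD, D->A

  step 3 ⇒ step 4: DDCABBBAADDCABBBBBBBBBBBBBBB ⇒ A·A·DD·CAB·BB·BB·BB·CAB·CAB·A·A·DD·CAB·BB·BB·BB·BB·BB·BB·BB·BB·BB·BB·BB·BB·BB·BB·BB
    A ↦ CAB
    B ↦ BB
    C ↦ DD
    D ↦ A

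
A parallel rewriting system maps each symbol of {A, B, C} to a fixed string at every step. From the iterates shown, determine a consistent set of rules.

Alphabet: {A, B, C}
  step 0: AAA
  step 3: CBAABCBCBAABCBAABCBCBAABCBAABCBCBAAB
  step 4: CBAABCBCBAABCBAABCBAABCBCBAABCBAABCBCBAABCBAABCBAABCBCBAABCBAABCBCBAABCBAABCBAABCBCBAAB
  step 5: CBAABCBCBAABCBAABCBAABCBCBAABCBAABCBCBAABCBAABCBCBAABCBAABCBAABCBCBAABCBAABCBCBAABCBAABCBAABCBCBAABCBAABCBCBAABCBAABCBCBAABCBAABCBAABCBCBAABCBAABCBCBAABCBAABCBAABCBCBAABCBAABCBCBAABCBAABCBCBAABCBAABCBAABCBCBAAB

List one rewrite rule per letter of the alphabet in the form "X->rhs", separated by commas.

A->CB, B->AAB, C->CB

  step 4 ⇒ step 5: CBAABCBCBAABCBAABCBAABCBCBAABCBAABCBCBAABCBAABCBAABCBCBAABCBAABCBCBAABCBAABCBAABCBCBAAB ⇒ CB·AAB·CB·CB·AAB·CB·AAB·CB·AAB·CB·CB·AAB·CB·AAB·CB·CB·AAB·CB·AAB·CB·CB·AAB·CB·AAB·CB·AAB·CB·CB·AAB·CB·AAB·CB·CB·AAB·CB·AAB·CB·AAB·CB·CB·AAB·CB·AAB·CB·CB·AAB·CB·AAB·CB·CB·AAB·CB·AAB·CB·AAB·CB·CB·AAB·CB·AAB·CB·CB·AAB·CB·AAB·CB·AAB·CB·CB·AAB·CB·AAB·CB·CB·AAB·CB·AAB·CB·CB·AAB·CB·AAB·CB·AAB·CB·CB·AAB
    A ↦ CB
    B ↦ AAB
    C ↦ CB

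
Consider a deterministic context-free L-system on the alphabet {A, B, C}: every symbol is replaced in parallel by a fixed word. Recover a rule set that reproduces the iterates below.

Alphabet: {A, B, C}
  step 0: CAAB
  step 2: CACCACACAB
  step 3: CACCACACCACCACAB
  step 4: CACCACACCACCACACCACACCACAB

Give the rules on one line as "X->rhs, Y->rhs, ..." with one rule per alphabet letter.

  step 3 ⇒ step 4: CACCACACCACCACAB ⇒ CA·C·CA·CA·C·CA·C·CA·CA·C·CA·CA·C·CA·C·AB
    A ↦ C
    B ↦ AB
    C ↦ CA

A->C, B->AB, C->CA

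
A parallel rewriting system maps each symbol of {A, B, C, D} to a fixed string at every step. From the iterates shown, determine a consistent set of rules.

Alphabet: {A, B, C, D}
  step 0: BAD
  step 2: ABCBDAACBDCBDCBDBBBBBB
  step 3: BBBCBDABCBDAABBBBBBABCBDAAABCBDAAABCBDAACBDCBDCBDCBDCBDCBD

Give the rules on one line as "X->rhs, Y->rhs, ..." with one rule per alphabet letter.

  step 2 ⇒ step 3: ABCBDAACBDCBDCBDBBBBBB ⇒ BBB·CBD·AB·CBD·AA·BBB·BBB·AB·CBD·AA·AB·CBD·AA·AB·CBD·AA·CBD·CBD·CBD·CBD·CBD·CBD
    A ↦ BBB
    B ↦ CBD
    C ↦ AB
    D ↦ AA

A->BBB, B->CBD, C->AB, D->AA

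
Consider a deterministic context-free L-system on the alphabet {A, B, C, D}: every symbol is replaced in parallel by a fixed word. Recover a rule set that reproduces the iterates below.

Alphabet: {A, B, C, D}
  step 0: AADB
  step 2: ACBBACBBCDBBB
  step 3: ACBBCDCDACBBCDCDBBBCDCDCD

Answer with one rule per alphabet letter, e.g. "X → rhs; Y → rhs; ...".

  step 2 ⇒ step 3: ACBBACBBCDBBB ⇒ AC·BB·CD·CD·AC·BB·CD·CD·BB·B·CD·CD·CD
    A ↦ AC
    B ↦ CD
    C ↦ BB
    D ↦ B

A->AC, B->CD, C->BB, D->B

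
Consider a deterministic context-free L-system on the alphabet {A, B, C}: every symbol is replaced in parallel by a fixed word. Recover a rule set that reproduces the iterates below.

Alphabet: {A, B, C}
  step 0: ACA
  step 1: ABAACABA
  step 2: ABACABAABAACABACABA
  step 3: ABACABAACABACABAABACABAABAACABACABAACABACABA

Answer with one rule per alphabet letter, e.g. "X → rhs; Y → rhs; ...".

  step 2 ⇒ step 3: ABACABAABAACABACABA ⇒ ABA·C·ABA·AC·ABA·C·ABA·ABA·C·ABA·ABA·AC·ABA·C·ABA·AC·ABA·C·ABA
    A ↦ ABA
    B ↦ C
    C ↦ AC

A->ABA, B->C, C->AC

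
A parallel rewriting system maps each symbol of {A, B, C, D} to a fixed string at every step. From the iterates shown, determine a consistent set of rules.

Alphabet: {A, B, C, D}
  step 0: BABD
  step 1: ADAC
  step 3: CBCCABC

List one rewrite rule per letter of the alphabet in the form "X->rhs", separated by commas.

  step 0 ⇒ step 1: BABD ⇒ A·D·A·C
    A ↦ D
    B ↦ A
    D ↦ C
    C ↦ BC  (constrained at step 1)

A->D, B->A, C->BC, D->C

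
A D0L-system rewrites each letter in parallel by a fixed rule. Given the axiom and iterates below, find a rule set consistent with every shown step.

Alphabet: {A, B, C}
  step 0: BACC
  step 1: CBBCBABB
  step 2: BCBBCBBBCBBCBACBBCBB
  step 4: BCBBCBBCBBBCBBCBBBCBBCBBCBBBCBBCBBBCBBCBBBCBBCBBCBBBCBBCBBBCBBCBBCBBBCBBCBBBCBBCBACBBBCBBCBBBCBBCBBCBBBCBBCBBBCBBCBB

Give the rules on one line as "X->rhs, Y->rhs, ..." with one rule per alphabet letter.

  step 1 ⇒ step 2: CBBCBABB ⇒ B·CBB·CBB·B·CBB·CBA·CBB·CBB
    A ↦ CBA
    B ↦ CBB
    C ↦ B

A->CBA, B->CBB, C->B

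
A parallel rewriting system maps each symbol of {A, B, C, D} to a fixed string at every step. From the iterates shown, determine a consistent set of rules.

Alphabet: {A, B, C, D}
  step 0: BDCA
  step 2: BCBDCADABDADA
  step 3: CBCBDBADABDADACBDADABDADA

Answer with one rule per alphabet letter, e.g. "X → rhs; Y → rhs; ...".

A->ADA, B->C, C->B, D->BD

  step 2 ⇒ step 3: BCBDCADABDADA ⇒ C·B·C·BD·B·ADA·BD·ADA·C·BD·ADA·BD·ADA
    A ↦ ADA
    B ↦ C
    C ↦ B
    D ↦ BD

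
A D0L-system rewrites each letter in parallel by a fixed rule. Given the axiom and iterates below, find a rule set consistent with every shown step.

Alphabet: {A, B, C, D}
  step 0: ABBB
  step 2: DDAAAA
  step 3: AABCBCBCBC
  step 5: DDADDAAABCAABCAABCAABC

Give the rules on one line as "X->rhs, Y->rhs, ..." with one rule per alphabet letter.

A->BC, B->D, C->DA, D->A

  step 2 ⇒ step 3: DDAAAA ⇒ A·A·BC·BC·BC·BC
    A ↦ BC
    D ↦ A
    B ↦ D  (constrained at step 0)
    C ↦ DA  (constrained at step 3)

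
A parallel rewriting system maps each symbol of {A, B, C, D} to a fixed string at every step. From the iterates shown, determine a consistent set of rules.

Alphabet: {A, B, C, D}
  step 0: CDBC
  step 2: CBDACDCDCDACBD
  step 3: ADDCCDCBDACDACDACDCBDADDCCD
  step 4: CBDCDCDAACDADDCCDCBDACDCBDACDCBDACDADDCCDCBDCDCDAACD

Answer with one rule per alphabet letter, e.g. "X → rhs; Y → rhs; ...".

  step 3 ⇒ step 4: ADDCCDCBDACDACDACDCBDADDCCD ⇒ CBD·CD·CD·A·A·CD·A·DDC·CD·CBD·A·CD·CBD·A·CD·CBD·A·CD·A·DDC·CD·CBD·CD·CD·A·A·CD
    A ↦ CBD
    B ↦ DDC
    C ↦ A
    D ↦ CD

A->CBD, B->DDC, C->A, D->CD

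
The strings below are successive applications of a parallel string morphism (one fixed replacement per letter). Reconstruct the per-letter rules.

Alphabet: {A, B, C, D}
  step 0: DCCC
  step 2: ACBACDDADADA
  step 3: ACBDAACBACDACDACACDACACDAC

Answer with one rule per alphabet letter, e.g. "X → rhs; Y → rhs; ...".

  step 2 ⇒ step 3: ACBACDDADADA ⇒ AC·B·DA·AC·B·ACD·ACD·AC·ACD·AC·ACD·AC
    A ↦ AC
    B ↦ DA
    C ↦ B
    D ↦ ACD

A->AC, B->DA, C->B, D->ACD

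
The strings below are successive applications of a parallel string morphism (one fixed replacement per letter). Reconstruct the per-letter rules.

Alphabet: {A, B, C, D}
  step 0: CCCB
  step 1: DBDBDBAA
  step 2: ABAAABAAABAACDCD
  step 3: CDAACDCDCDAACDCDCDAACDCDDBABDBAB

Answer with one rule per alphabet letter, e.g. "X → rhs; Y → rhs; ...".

  step 2 ⇒ step 3: ABAAABAAABAACDCD ⇒ CD·AA·CD·CD·CD·AA·CD·CD·CD·AA·CD·CD·DB·AB·DB·AB
    A ↦ CD
    B ↦ AA
    C ↦ DB
    D ↦ AB

A->CD, B->AA, C->DB, D->AB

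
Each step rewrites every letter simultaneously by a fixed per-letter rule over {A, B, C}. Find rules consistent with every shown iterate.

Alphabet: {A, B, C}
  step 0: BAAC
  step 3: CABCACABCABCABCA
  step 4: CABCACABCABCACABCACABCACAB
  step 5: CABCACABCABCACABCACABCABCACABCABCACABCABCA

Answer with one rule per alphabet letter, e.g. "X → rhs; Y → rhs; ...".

  step 4 ⇒ step 5: CABCACABCABCACABCACABCACAB ⇒ CA·B·CA·CA·B·CA·B·CA·CA·B·CA·CA·B·CA·B·CA·CA·B·CA·B·CA·CA·B·CA·B·CA
    A ↦ B
    B ↦ CA
    C ↦ CA

A->B, B->CA, C->CA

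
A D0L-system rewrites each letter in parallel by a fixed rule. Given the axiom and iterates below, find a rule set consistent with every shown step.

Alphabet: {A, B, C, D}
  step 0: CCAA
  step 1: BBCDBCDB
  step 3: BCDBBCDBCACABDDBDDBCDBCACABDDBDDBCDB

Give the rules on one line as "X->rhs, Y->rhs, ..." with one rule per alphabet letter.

A->CDB, B->CA, C->B, D->BDD

  step 0 ⇒ step 1: CCAA ⇒ B·B·CDB·CDB
    A ↦ CDB
    C ↦ B
    B ↦ CA  (constrained at step 1)
    D ↦ BDD  (constrained at step 1)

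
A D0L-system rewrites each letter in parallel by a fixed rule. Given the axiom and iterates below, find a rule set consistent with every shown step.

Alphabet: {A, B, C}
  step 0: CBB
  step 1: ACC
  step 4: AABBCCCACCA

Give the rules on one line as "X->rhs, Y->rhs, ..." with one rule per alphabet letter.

  step 0 ⇒ step 1: CBB ⇒ A·C·C
    B ↦ C
    C ↦ A
    A ↦ BBC  (constrained at step 1)

A->BBC, B->C, C->A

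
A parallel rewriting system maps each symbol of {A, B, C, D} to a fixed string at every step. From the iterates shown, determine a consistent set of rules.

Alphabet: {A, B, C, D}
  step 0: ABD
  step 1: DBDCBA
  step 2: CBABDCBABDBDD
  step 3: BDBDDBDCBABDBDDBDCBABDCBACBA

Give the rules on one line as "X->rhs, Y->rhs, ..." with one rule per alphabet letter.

  step 2 ⇒ step 3: CBABDCBABDBDD ⇒ BD·BD·D·BD·CBA·BD·BD·D·BD·CBA·BD·CBA·CBA
    A ↦ D
    B ↦ BD
    C ↦ BD
    D ↦ CBA

A->D, B->BD, C->BD, D->CBA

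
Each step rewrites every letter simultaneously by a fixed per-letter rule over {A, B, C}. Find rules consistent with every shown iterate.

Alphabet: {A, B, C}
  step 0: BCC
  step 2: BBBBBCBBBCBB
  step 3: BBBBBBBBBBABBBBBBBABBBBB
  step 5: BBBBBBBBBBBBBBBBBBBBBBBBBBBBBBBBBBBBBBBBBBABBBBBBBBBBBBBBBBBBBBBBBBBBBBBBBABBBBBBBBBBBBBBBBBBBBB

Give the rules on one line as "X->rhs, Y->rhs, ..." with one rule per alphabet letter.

  step 2 ⇒ step 3: BBBBBCBBBCBB ⇒ BB·BB·BB·BB·BB·AB·BB·BB·BB·AB·BB·BB
    B ↦ BB
    C ↦ AB
    A ↦ BC  (constrained at step 3)

A->BC, B->BB, C->AB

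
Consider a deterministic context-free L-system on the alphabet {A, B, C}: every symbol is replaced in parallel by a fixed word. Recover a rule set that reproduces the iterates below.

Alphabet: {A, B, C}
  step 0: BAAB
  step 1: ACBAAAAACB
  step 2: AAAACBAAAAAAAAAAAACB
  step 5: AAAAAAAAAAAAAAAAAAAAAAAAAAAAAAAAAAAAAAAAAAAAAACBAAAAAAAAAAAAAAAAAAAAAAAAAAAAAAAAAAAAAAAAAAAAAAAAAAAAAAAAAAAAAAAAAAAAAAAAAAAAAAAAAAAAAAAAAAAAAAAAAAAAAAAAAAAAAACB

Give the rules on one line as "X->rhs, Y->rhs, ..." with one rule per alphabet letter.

  step 1 ⇒ step 2: ACBAAAAACB ⇒ AA·A·ACB·AA·AA·AA·AA·AA·A·ACB
    A ↦ AA
    B ↦ ACB
    C ↦ A

A->AA, B->ACB, C->A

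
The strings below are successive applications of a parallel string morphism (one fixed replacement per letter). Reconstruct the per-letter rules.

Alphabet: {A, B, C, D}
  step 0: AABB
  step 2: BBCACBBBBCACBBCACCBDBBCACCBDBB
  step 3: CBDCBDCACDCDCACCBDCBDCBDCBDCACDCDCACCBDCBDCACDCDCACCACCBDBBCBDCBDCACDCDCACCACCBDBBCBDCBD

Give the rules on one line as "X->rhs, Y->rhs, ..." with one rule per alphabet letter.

A->DCD, B->CBD, C->CAC, D->BB

  step 2 ⇒ step 3: BBCACBBBBCACBBCACCBDBBCACCBDBB ⇒ CBD·CBD·CAC·DCD·CAC·CBD·CBD·CBD·CBD·CAC·DCD·CAC·CBD·CBD·CAC·DCD·CAC·CAC·CBD·BB·CBD·CBD·CAC·DCD·CAC·CAC·CBD·BB·CBD·CBD
    A ↦ DCD
    B ↦ CBD
    C ↦ CAC
    D ↦ BB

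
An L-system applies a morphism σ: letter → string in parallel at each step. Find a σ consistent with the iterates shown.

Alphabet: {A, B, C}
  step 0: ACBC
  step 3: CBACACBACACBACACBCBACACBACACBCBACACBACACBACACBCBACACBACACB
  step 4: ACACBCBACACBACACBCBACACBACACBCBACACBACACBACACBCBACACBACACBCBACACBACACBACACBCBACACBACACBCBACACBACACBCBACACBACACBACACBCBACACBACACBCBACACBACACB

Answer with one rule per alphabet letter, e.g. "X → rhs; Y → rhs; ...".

A->CB, B->CB, C->ACA

  step 3 ⇒ step 4: CBACACBACACBACACBCBACACBACACBCBACACBACACBACACBCBACACBACACB ⇒ ACA·CB·CB·ACA·CB·ACA·CB·CB·ACA·CB·ACA·CB·CB·ACA·CB·ACA·CB·ACA·CB·CB·ACA·CB·ACA·CB·CB·ACA·CB·ACA·CB·ACA·CB·CB·ACA·CB·ACA·CB·CB·ACA·CB·ACA·CB·CB·ACA·CB·ACA·CB·ACA·CB·CB·ACA·CB·ACA·CB·CB·ACA·CB·ACA·CB
    A ↦ CB
    B ↦ CB
    C ↦ ACA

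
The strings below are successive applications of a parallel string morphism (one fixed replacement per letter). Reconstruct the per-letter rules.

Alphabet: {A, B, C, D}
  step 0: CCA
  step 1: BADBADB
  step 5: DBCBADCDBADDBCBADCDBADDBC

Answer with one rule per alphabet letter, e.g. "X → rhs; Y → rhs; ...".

  step 0 ⇒ step 1: CCA ⇒ BAD·BAD·B
    A ↦ B
    C ↦ BAD
    B ↦ D  (constrained at step 1)
    D ↦ C  (constrained at step 1)

A->B, B->D, C->BAD, D->C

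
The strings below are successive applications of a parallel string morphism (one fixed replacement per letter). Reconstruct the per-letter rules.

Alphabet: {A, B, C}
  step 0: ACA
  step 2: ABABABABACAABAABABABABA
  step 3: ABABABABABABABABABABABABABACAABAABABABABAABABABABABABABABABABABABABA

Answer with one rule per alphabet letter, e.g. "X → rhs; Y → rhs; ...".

A->ABA, B->BAB, C->CA

  step 2 ⇒ step 3: ABABABABACAABAABABABABA ⇒ ABA·BAB·ABA·BAB·ABA·BAB·ABA·BAB·ABA·CA·ABA·ABA·BAB·ABA·ABA·BAB·ABA·BAB·ABA·BAB·ABA·BAB·ABA
    A ↦ ABA
    B ↦ BAB
    C ↦ CA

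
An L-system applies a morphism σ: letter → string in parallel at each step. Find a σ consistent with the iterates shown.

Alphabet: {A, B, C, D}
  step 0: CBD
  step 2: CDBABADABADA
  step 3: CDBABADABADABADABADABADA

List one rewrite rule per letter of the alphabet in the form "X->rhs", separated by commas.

A->DA, B->BA, C->CD, D->BA

  step 2 ⇒ step 3: CDBABADABADA ⇒ CD·BA·BA·DA·BA·DA·BA·DA·BA·DA·BA·DA
    A ↦ DA
    B ↦ BA
    C ↦ CD
    D ↦ BA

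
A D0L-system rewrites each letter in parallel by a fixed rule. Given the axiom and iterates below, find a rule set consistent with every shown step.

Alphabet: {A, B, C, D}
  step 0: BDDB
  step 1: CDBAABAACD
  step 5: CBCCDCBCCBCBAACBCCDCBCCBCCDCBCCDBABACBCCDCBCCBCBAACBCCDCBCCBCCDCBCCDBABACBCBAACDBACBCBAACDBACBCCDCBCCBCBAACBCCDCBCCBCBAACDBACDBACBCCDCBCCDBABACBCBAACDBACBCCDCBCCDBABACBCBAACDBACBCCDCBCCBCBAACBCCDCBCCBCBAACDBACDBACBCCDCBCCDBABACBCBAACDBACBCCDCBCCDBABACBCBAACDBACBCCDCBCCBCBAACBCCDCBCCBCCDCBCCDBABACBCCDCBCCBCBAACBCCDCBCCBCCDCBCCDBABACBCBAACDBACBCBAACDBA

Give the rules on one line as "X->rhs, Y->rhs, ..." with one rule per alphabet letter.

A->BA, B->CD, C->CBC, D->BAA

  step 0 ⇒ step 1: BDDB ⇒ CD·BAA·BAA·CD
    B ↦ CD
    D ↦ BAA
    A ↦ BA  (constrained at step 1)
    C ↦ CBC  (constrained at step 1)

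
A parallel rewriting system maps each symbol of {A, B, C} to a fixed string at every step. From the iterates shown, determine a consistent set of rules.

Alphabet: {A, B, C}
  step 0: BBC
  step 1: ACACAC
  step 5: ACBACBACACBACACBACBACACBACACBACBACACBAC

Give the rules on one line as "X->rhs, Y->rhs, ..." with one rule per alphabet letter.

  step 0 ⇒ step 1: BBC ⇒ AC·AC·AC
    B ↦ AC
    C ↦ AC
    A ↦ B  (constrained at step 1)

A->B, B->AC, C->AC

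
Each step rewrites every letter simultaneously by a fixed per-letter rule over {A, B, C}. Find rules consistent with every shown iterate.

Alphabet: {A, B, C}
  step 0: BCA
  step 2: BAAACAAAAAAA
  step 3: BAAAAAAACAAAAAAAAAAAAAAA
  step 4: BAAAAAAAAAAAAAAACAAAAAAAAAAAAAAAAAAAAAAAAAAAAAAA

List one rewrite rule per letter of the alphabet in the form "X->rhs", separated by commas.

A->AA, B->BA, C->CA

  step 3 ⇒ step 4: BAAAAAAACAAAAAAAAAAAAAAA ⇒ BA·AA·AA·AA·AA·AA·AA·AA·CA·AA·AA·AA·AA·AA·AA·AA·AA·AA·AA·AA·AA·AA·AA·AA
    A ↦ AA
    B ↦ BA
    C ↦ CA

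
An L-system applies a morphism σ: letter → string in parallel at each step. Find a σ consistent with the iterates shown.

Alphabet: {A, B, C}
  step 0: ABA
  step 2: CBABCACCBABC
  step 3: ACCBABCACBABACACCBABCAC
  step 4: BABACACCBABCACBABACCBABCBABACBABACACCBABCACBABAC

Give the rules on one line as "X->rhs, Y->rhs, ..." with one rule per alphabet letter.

A->BAB, B->C, C->AC

  step 3 ⇒ step 4: ACCBABCACBABACACCBABCAC ⇒ BAB·AC·AC·C·BAB·C·AC·BAB·AC·C·BAB·C·BAB·AC·BAB·AC·AC·C·BAB·C·AC·BAB·AC
    A ↦ BAB
    B ↦ C
    C ↦ AC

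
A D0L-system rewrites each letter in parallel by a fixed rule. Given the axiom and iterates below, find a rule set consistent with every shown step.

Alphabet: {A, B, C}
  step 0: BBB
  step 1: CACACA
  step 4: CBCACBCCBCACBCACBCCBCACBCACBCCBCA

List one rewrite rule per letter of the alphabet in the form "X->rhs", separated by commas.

  step 0 ⇒ step 1: BBB ⇒ CA·CA·CA
    B ↦ CA
    A ↦ C  (constrained at step 1)
    C ↦ CB  (constrained at step 1)

A->C, B->CA, C->CB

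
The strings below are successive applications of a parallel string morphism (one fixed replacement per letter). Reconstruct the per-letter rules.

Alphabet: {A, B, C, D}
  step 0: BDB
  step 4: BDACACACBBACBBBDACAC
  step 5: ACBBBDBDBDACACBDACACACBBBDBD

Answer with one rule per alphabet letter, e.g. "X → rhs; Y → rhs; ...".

  step 4 ⇒ step 5: BDACACACBBACBBBDACAC ⇒ AC·BB·B·D·B·D·B·D·AC·AC·B·D·AC·AC·AC·BB·B·D·B·D
    A ↦ B
    B ↦ AC
    C ↦ D
    D ↦ BB

A->B, B->AC, C->D, D->BB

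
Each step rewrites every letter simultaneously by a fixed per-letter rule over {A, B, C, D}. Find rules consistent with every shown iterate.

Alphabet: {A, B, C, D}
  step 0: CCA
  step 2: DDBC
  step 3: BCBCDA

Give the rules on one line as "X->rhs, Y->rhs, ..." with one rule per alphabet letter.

A->D, B->D, C->A, D->BC

  step 2 ⇒ step 3: DDBC ⇒ BC·BC·D·A
    B ↦ D
    C ↦ A
    D ↦ BC
    A ↦ D  (constrained at step 0)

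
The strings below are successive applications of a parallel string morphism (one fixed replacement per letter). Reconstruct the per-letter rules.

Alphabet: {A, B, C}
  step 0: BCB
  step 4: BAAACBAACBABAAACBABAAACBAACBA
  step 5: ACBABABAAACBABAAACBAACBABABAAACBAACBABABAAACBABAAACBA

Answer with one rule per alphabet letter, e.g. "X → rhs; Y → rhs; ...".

A->BA, B->AC, C->A

  step 4 ⇒ step 5: BAAACBAACBABAAACBABAAACBAACBA ⇒ AC·BA·BA·BA·A·AC·BA·BA·A·AC·BA·AC·BA·BA·BA·A·AC·BA·AC·BA·BA·BA·A·AC·BA·BA·A·AC·BA
    A ↦ BA
    B ↦ AC
    C ↦ A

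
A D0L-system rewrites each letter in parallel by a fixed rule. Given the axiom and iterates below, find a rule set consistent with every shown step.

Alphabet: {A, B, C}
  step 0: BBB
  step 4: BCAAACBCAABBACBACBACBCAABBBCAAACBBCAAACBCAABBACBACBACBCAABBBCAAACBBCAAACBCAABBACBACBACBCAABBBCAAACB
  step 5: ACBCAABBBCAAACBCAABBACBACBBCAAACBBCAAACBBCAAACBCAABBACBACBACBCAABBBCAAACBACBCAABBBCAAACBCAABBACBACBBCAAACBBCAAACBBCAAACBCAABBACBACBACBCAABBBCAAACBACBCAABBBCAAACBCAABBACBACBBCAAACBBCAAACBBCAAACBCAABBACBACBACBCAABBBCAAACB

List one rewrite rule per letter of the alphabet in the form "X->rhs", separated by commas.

  step 4 ⇒ step 5: BCAAACBCAABBACBACBACBCAABBBCAAACBBCAAACBCAABBACBACBACBCAABBBCAAACBBCAAACBCAABBACBACBACBCAABBBCAAACB ⇒ ACB·CAA·B·B·B·CAA·ACB·CAA·B·B·ACB·ACB·B·CAA·ACB·B·CAA·ACB·B·CAA·ACB·CAA·B·B·ACB·ACB·ACB·CAA·B·B·B·CAA·ACB·ACB·CAA·B·B·B·CAA·ACB·CAA·B·B·ACB·ACB·B·CAA·ACB·B·CAA·ACB·B·CAA·ACB·CAA·B·B·ACB·ACB·ACB·CAA·B·B·B·CAA·ACB·ACB·CAA·B·B·B·CAA·ACB·CAA·B·B·ACB·ACB·B·CAA·ACB·B·CAA·ACB·B·CAA·ACB·CAA·B·B·ACB·ACB·ACB·CAA·B·B·B·CAA·ACB
    A ↦ B
    B ↦ ACB
    C ↦ CAA

A->B, B->ACB, C->CAA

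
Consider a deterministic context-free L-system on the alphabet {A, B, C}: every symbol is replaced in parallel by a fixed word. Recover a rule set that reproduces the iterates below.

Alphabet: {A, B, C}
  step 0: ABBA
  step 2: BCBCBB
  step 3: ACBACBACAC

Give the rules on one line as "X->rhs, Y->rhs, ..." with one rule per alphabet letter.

  step 2 ⇒ step 3: BCBCBB ⇒ AC·B·AC·B·AC·AC
    B ↦ AC
    C ↦ B
    A ↦ C  (constrained at step 0)

A->C, B->AC, C->B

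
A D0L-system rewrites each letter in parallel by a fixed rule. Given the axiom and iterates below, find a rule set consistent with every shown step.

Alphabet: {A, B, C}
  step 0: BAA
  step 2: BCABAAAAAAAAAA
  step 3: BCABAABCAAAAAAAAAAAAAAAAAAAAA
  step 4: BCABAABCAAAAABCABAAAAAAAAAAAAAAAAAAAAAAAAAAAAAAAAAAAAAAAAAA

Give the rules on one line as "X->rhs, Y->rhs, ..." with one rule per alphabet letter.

  step 3 ⇒ step 4: BCABAABCAAAAAAAAAAAAAAAAAAAAA ⇒ BCA·B·AA·BCA·AA·AA·BCA·B·AA·AA·AA·AA·AA·AA·AA·AA·AA·AA·AA·AA·AA·AA·AA·AA·AA·AA·AA·AA·AA
    A ↦ AA
    B ↦ BCA
    C ↦ B

A->AA, B->BCA, C->B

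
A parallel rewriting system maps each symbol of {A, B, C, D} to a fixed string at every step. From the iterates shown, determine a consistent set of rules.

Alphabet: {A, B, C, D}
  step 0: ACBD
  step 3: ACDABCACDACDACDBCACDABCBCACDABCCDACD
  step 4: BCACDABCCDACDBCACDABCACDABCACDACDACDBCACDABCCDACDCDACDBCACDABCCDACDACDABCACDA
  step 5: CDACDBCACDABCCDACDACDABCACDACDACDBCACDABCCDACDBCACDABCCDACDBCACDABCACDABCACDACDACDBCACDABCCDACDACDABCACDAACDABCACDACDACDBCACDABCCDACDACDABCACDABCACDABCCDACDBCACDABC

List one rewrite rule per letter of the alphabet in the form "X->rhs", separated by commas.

  step 4 ⇒ step 5: BCACDABCCDACDBCACDABCACDABCACDACDACDBCACDABCCDACDCDACDBCACDABCCDACDACDABCACDA ⇒ CD·ACD·BC·ACD·A·BC·CD·ACD·ACD·A·BC·ACD·A·CD·ACD·BC·ACD·A·BC·CD·ACD·BC·ACD·A·BC·CD·ACD·BC·ACD·A·BC·ACD·A·BC·ACD·A·CD·ACD·BC·ACD·A·BC·CD·ACD·ACD·A·BC·ACD·A·ACD·A·BC·ACD·A·CD·ACD·BC·ACD·A·BC·CD·ACD·ACD·A·BC·ACD·A·BC·ACD·A·BC·CD·ACD·BC·ACD·A·BC
    A ↦ BC
    B ↦ CD
    C ↦ ACD
    D ↦ A

A->BC, B->CD, C->ACD, D->A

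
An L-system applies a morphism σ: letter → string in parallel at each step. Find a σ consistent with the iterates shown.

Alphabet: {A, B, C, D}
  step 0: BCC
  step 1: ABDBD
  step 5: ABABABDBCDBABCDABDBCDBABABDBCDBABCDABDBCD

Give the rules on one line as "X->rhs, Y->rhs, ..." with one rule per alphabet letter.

A->B, B->A, C->BD, D->BCD

  step 0 ⇒ step 1: BCC ⇒ A·BD·BD
    B ↦ A
    C ↦ BD
    A ↦ B  (constrained at step 1)
    D ↦ BCD  (constrained at step 1)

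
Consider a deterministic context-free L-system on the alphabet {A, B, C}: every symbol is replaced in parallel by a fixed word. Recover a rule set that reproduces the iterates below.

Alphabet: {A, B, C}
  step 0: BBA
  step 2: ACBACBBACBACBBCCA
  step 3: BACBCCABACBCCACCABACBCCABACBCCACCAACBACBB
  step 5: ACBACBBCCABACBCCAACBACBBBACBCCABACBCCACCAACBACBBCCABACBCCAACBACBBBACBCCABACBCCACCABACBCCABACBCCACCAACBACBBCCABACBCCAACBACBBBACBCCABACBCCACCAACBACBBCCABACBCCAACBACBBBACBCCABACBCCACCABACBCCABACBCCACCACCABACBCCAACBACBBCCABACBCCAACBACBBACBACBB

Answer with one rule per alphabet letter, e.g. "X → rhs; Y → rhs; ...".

  step 2 ⇒ step 3: ACBACBBACBACBBCCA ⇒ B·ACB·CCA·B·ACB·CCA·CCA·B·ACB·CCA·B·ACB·CCA·CCA·ACB·ACB·B
    A ↦ B
    B ↦ CCA
    C ↦ ACB

A->B, B->CCA, C->ACB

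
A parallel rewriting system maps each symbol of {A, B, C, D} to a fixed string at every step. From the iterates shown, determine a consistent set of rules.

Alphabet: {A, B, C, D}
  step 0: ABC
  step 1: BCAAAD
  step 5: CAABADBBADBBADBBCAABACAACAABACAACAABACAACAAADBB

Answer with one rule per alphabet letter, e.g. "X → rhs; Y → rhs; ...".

A->B, B->CAA, C->AD, D->A

  step 0 ⇒ step 1: ABC ⇒ B·CAA·AD
    A ↦ B
    B ↦ CAA
    C ↦ AD
    D ↦ A  (constrained at step 1)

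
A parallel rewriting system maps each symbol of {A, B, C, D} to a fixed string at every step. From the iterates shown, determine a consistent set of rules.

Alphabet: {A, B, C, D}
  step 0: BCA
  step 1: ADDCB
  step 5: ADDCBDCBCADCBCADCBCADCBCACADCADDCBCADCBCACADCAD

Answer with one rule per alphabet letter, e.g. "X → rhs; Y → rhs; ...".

A->B, B->AD, C->DC, D->CA

  step 0 ⇒ step 1: BCA ⇒ AD·DC·B
    A ↦ B
    B ↦ AD
    C ↦ DC
    D ↦ CA  (constrained at step 1)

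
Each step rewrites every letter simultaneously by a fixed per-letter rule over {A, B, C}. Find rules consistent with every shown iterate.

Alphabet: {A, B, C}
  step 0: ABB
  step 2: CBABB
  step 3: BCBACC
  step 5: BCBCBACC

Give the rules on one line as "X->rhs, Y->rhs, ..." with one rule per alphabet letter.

A->BA, B->C, C->B

  step 2 ⇒ step 3: CBABB ⇒ B·C·BA·C·C
    A ↦ BA
    B ↦ C
    C ↦ B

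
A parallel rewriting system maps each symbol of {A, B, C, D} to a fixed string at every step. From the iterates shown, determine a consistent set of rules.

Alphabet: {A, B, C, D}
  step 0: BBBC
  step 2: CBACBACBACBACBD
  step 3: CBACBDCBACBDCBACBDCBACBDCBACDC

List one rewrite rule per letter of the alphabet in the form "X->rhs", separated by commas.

  step 2 ⇒ step 3: CBACBACBACBACBD ⇒ CBA·C·BD·CBA·C·BD·CBA·C·BD·CBA·C·BD·CBA·C·DC
    A ↦ BD
    B ↦ C
    C ↦ CBA
    D ↦ DC

A->BD, B->C, C->CBA, D->DC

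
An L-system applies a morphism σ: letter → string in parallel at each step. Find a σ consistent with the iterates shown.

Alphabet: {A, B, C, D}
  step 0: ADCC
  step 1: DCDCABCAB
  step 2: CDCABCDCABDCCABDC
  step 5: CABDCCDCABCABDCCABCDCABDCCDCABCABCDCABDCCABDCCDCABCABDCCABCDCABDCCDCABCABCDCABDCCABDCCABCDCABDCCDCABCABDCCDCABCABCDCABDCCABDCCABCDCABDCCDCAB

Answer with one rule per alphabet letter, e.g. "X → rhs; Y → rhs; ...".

A->D, B->C, C->CAB, D->CD

  step 1 ⇒ step 2: DCDCABCAB ⇒ CD·CAB·CD·CAB·D·C·CAB·D·C
    A ↦ D
    B ↦ C
    C ↦ CAB
    D ↦ CD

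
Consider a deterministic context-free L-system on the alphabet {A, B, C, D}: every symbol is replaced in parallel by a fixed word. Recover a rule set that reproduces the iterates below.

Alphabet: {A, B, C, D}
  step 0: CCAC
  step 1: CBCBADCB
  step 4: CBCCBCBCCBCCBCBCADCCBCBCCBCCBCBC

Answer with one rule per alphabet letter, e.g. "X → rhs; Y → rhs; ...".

  step 0 ⇒ step 1: CCAC ⇒ CB·CB·AD·CB
    A ↦ AD
    C ↦ CB
    B ↦ C  (constrained at step 1)
    D ↦ C  (constrained at step 1)

A->AD, B->C, C->CB, D->C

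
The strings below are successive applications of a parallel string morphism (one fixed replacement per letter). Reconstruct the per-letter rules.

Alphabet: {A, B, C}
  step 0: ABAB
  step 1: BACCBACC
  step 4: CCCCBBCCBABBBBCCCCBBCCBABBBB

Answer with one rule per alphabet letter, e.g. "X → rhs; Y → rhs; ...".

  step 0 ⇒ step 1: ABAB ⇒ BA·CC·BA·CC
    A ↦ BA
    B ↦ CC
    C ↦ B  (constrained at step 1)

A->BA, B->CC, C->B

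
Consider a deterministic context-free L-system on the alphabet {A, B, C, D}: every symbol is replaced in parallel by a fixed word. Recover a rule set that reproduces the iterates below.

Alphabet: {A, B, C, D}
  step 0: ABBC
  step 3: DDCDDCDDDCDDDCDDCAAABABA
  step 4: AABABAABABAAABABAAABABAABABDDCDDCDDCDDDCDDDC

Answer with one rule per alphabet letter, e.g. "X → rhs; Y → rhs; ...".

A->DDC, B->D, C->BAB, D->A

  step 3 ⇒ step 4: DDCDDCDDDCDDDCDDCAAABABA ⇒ A·A·BAB·A·A·BAB·A·A·A·BAB·A·A·A·BAB·A·A·BAB·DDC·DDC·DDC·D·DDC·D·DDC
    A ↦ DDC
    B ↦ D
    C ↦ BAB
    D ↦ A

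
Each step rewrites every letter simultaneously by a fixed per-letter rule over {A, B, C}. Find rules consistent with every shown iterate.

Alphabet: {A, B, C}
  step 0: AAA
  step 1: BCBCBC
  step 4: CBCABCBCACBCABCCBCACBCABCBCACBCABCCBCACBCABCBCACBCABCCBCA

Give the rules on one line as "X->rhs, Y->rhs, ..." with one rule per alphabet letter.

  step 0 ⇒ step 1: AAA ⇒ BC·BC·BC
    A ↦ BC
    B ↦ C  (constrained at step 1)
    C ↦ BCA  (constrained at step 1)

A->BC, B->C, C->BCA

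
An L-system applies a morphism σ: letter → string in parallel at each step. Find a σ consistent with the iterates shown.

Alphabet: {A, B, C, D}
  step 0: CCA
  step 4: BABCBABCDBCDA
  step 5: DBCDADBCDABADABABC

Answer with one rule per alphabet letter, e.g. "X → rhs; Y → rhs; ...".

A->BC, B->D, C->A, D->BA

  step 4 ⇒ step 5: BABCBABCDBCDA ⇒ D·BC·D·A·D·BC·D·A·BA·D·A·BA·BC
    A ↦ BC
    B ↦ D
    C ↦ A
    D ↦ BA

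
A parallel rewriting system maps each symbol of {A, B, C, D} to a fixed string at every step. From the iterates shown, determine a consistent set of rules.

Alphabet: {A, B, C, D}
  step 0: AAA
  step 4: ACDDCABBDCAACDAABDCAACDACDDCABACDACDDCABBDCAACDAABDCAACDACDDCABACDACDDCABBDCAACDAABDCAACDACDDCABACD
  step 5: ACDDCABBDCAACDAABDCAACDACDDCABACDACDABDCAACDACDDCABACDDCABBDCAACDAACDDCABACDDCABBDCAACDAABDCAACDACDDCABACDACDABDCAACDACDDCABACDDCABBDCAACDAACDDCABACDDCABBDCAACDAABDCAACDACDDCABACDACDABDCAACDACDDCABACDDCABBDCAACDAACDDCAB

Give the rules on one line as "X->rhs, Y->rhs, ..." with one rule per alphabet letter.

A->ACD, B->A, C->DCA, D->B

  step 4 ⇒ step 5: ACDDCABBDCAACDAABDCAACDACDDCABACDACDDCABBDCAACDAABDCAACDACDDCABACDACDDCABBDCAACDAABDCAACDACDDCABACD ⇒ ACD·DCA·B·B·DCA·ACD·A·A·B·DCA·ACD·ACD·DCA·B·ACD·ACD·A·B·DCA·ACD·ACD·DCA·B·ACD·DCA·B·B·DCA·ACD·A·ACD·DCA·B·ACD·DCA·B·B·DCA·ACD·A·A·B·DCA·ACD·ACD·DCA·B·ACD·ACD·A·B·DCA·ACD·ACD·DCA·B·ACD·DCA·B·B·DCA·ACD·A·ACD·DCA·B·ACD·DCA·B·B·DCA·ACD·A·A·B·DCA·ACD·ACD·DCA·B·ACD·ACD·A·B·DCA·ACD·ACD·DCA·B·ACD·DCA·B·B·DCA·ACD·A·ACD·DCA·B
    A ↦ ACD
    B ↦ A
    C ↦ DCA
    D ↦ B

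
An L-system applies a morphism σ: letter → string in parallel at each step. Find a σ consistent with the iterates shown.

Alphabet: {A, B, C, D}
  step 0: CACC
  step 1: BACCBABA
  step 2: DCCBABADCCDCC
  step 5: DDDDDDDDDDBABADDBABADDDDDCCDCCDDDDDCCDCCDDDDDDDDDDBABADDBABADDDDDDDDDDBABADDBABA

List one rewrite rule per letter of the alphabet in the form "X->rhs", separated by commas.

  step 1 ⇒ step 2: BACCBABA ⇒ D·CC·BA·BA·D·CC·D·CC
    A ↦ CC
    B ↦ D
    C ↦ BA
    D ↦ DD  (constrained at step 2)

A->CC, B->D, C->BA, D->DD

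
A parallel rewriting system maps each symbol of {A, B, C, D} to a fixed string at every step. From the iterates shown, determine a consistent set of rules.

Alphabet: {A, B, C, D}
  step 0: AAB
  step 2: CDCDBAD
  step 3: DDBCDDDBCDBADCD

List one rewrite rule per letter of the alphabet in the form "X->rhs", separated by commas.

  step 2 ⇒ step 3: CDCDBAD ⇒ DDB·CD·DDB·CD·BA·D·CD
    A ↦ D
    B ↦ BA
    C ↦ DDB
    D ↦ CD

A->D, B->BA, C->DDB, D->CD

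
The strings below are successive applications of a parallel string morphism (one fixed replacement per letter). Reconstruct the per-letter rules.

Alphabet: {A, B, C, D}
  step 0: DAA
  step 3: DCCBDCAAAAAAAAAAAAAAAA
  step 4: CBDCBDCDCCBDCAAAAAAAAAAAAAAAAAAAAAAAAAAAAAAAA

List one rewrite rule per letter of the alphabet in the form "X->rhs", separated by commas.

  step 3 ⇒ step 4: DCCBDCAAAAAAAAAAAAAAAA ⇒ C·BDC·BDC·DC·C·BDC·AA·AA·AA·AA·AA·AA·AA·AA·AA·AA·AA·AA·AA·AA·AA·AA
    A ↦ AA
    B ↦ DC
    C ↦ BDC
    D ↦ C

A->AA, B->DC, C->BDC, D->C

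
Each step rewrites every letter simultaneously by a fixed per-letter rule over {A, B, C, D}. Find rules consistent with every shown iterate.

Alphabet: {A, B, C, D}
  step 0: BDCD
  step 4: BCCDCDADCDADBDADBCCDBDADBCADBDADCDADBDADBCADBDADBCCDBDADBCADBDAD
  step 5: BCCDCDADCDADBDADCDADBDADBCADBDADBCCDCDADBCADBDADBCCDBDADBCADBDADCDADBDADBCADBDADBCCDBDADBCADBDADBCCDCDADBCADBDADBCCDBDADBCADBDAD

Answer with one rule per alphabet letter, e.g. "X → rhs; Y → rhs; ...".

A->BD, B->BC, C->CD, D->AD

  step 4 ⇒ step 5: BCCDCDADCDADBDADBCCDBDADBCADBDADCDADBDADBCADBDADBCCDBDADBCADBDAD ⇒ BC·CD·CD·AD·CD·AD·BD·AD·CD·AD·BD·AD·BC·AD·BD·AD·BC·CD·CD·AD·BC·AD·BD·AD·BC·CD·BD·AD·BC·AD·BD·AD·CD·AD·BD·AD·BC·AD·BD·AD·BC·CD·BD·AD·BC·AD·BD·AD·BC·CD·CD·AD·BC·AD·BD·AD·BC·CD·BD·AD·BC·AD·BD·AD
    A ↦ BD
    B ↦ BC
    C ↦ CD
    D ↦ AD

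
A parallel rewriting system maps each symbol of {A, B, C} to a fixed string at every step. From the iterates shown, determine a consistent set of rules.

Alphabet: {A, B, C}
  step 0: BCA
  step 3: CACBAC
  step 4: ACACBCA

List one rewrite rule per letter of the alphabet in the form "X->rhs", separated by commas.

A->C, B->CB, C->A

  step 3 ⇒ step 4: CACBAC ⇒ A·C·A·CB·C·A
    A ↦ C
    B ↦ CB
    C ↦ A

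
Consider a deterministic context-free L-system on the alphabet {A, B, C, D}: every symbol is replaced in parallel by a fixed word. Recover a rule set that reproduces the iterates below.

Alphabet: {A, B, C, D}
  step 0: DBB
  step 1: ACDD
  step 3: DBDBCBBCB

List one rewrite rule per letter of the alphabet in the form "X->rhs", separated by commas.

A->BC, B->D, C->B, D->AC

  step 0 ⇒ step 1: DBB ⇒ AC·D·D
    B ↦ D
    D ↦ AC
    A ↦ BC  (constrained at step 1)
    C ↦ B  (constrained at step 1)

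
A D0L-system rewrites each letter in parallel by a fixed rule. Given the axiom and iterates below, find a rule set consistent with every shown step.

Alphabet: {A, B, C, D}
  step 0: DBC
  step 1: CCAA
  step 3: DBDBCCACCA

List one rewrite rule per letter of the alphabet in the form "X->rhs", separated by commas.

  step 0 ⇒ step 1: DBC ⇒ C·CA·A
    B ↦ CA
    C ↦ A
    D ↦ C
    A ↦ DB  (constrained at step 1)

A->DB, B->CA, C->A, D->C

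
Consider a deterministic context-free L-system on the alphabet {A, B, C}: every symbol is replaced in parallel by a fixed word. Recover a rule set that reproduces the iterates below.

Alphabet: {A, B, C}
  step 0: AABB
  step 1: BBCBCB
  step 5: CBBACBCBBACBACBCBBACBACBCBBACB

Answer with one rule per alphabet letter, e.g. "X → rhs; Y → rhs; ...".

  step 0 ⇒ step 1: AABB ⇒ B·B·CB·CB
    A ↦ B
    B ↦ CB
    C ↦ A  (constrained at step 1)

A->B, B->CB, C->A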